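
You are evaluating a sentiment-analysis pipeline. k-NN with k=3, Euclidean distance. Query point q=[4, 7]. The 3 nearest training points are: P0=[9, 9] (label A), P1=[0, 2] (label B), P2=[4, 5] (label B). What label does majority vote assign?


d(q,P0) = 5.3852  (label A)
d(q,P1) = 6.4031  (label B)
d(q,P2) = 2.0  (label B)
Votes: A=1, B=2
Majority → B

B


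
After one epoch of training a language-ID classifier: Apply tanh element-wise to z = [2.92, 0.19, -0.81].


tanh(2.92) = 0.9942
tanh(0.19) = 0.1877
tanh(-0.81) = -0.6696
result = [0.9942, 0.1877, -0.6696]

[0.9942, 0.1877, -0.6696]


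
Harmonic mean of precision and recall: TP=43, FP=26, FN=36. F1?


Precision = 43/69 = 0.6232
Recall = 43/79 = 0.5443
F1 = 2·P·R/(P+R) = 2·TP/(2·TP+FP+FN) = 86/(86+26+36) = 86/148 = 0.5811

0.5811


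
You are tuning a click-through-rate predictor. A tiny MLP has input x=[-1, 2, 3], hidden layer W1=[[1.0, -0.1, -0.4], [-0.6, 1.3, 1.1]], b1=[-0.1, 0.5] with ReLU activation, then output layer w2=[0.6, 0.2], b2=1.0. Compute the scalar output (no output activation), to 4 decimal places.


z1[0] = (1.0)·(-1) + (-0.1)·(2) + (-0.4)·(3) - 0.1 = -2.5
z1[1] = (-0.6)·(-1) + (1.3)·(2) + (1.1)·(3) + 0.5 = 7.0
h = ReLU(z1) = [0.0, 7.0]
output = (0.6)·(0.0) + (0.2)·(7.0) + 1.0 = 2.4

2.4


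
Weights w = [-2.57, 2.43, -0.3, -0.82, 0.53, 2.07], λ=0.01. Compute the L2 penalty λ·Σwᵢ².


‖w‖₂² = (-2.57)² + (2.43)² + (-0.3)² + (-0.82)² + (0.53)² + (2.07)²
     = 6.6049 + 5.9049 + 0.09 + 0.6724 + 0.2809 + 4.2849
     = 17.838
λ·‖w‖₂² = 0.01·17.838 = 0.17838

0.17838


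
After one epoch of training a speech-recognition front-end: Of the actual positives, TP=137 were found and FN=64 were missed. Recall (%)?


Recall = TP/(TP+FN)
= 137/(137+64)
= 137/201 = 68.16%

68.16%


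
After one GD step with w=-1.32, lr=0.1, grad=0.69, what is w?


w_new = w - α·∇
= -1.32 - 0.1·0.69
= -1.32 - 0.069
= -1.389

-1.389


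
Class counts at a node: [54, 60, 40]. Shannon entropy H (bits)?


Probabilities: [54/154, 60/154, 40/154] ≈ [0.3506, 0.3896, 0.2597]
H = -((54/154)·log₂(54/154) + (60/154)·log₂(60/154) + (40/154)·log₂(40/154))
  = 1.5651 bits

1.5651 bits


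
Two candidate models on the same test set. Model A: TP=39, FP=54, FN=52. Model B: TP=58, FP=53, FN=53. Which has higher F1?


Model A: P=39/93=0.4194, R=39/91=0.4286, F1=2PR/(P+R)=2TP/(2TP+FP+FN)=78/184=0.4239
Model B: P=58/111=0.5225, R=58/111=0.5225, F1=2PR/(P+R)=2TP/(2TP+FP+FN)=116/222=0.5225
0.4239 < 0.5225 → Model B

Model B


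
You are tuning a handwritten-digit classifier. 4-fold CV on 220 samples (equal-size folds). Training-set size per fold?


Fold size = 220/4 = 55
Training per fold = 220 - 55 = 165

165


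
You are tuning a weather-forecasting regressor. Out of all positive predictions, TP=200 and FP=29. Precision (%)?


Precision = TP/(TP+FP)
= 200/(200+29)
= 200/229 = 87.34%

87.34%


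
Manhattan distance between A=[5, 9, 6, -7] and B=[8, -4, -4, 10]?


d = |5-8| + |9+ 4| + |6+ 4| + |-7-10|
  = 3 + 13 + 10 + 17
  = 43

43


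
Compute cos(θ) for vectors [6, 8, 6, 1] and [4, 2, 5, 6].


A·B = 6·4 + 8·2 + 6·5 + 1·6 = 76
‖A‖ = √137 = 11.7047, ‖B‖ = √81 = 9
cos = 76/(√137·√81) = 76/√11097 = 0.7215

0.7215


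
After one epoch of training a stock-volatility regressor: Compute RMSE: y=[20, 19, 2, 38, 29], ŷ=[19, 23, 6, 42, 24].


MSE = 74/5 = 14.8
RMSE = √(74/5) = 3.8471

3.8471


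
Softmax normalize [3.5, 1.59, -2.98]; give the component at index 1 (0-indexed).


Exponentials: e^3.5=33.1155, e^1.59=4.9037, e^-2.98=0.0508
Sum = 38.07
Softmax = [0.8699, 0.1288, 0.0013]
p[1] = 4.9037/38.07 = 0.1288

0.1288


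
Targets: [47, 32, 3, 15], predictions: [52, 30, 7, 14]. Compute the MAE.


Absolute errors: |47-52|=5, |32-30|=2, |3-7|=4, |15-14|=1
Sum = 12
MAE = 12/4 = 3

3


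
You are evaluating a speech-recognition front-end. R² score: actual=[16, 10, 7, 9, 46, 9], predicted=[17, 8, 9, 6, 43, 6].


ȳ = 16.1667
SS_res = Σ(y-ŷ)² = 36
SS_tot = Σ(y-ȳ)² = 1114.83
R² = 1 - SS_res/SS_tot = 1 - 0.0323 = 0.9677

0.9677


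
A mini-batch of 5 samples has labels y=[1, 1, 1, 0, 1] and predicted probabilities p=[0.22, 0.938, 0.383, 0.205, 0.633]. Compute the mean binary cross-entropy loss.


L[0] = -ln(0.22) = 1.5141
L[1] = -ln(0.938) = 0.064
L[2] = -ln(0.383) = 0.9597
L[3] = -ln(1-0.205) = -ln(0.795) = 0.2294
L[4] = -ln(0.633) = 0.4573
mean = (1.5141 + 0.064 + 0.9597 + 0.2294 + 0.4573)/5 = 0.6449

0.6449


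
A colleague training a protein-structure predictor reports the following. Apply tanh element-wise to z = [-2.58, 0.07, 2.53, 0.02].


tanh(-2.58) = -0.9886
tanh(0.07) = 0.0699
tanh(2.53) = 0.9874
tanh(0.02) = 0.02
result = [-0.9886, 0.0699, 0.9874, 0.02]

[-0.9886, 0.0699, 0.9874, 0.02]


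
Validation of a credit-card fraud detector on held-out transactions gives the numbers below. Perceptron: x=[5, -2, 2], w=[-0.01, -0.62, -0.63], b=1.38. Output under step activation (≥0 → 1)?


z = (5)·(-0.01) + (-2)·(-0.62) + (2)·(-0.63) + 1.38
  = 1.31
step(z) = 1 (z≥0)

1


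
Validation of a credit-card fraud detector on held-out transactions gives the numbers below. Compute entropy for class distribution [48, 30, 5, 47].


Probabilities: [48/130, 30/130, 5/130, 47/130] ≈ [0.3692, 0.2308, 0.0385, 0.3615]
H = -((48/130)·log₂(48/130) + (30/130)·log₂(30/130) + (5/130)·log₂(5/130) + (47/130)·log₂(47/130))
  = 1.7304 bits

1.7304 bits


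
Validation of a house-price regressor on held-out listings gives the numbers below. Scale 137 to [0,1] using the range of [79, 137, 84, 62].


min=62, max=137
(137-62)/(137-62) = 75/75 = 1.0

1.0


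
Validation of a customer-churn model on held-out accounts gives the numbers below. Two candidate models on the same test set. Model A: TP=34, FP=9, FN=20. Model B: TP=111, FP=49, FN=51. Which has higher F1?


Model A: P=34/43=0.7907, R=34/54=0.6296, F1=2PR/(P+R)=2TP/(2TP+FP+FN)=68/97=0.701
Model B: P=111/160=0.6937, R=111/162=0.6852, F1=2PR/(P+R)=2TP/(2TP+FP+FN)=222/322=0.6894
0.701 > 0.6894 → Model A

Model A


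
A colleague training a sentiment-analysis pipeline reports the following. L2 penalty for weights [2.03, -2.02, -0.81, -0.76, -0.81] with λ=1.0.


‖w‖₂² = (2.03)² + (-2.02)² + (-0.81)² + (-0.76)² + (-0.81)²
     = 4.1209 + 4.0804 + 0.6561 + 0.5776 + 0.6561
     = 10.0911
λ·‖w‖₂² = 1.0·10.0911 = 10.0911

10.0911


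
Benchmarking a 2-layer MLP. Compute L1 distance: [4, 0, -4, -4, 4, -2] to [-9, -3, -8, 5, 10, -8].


d = |4+ 9| + |0+ 3| + |-4+ 8| + |-4-5| + |4-10| + |-2+ 8|
  = 13 + 3 + 4 + 9 + 6 + 6
  = 41

41


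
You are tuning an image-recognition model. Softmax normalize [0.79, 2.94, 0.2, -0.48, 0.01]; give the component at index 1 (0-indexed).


Exponentials: e^0.79=2.2034, e^2.94=18.9158, e^0.2=1.2214, e^-0.48=0.6188, e^0.01=1.0101
Sum = 23.9695
Softmax = [0.0919, 0.7892, 0.051, 0.0258, 0.0421]
p[1] = 18.9158/23.9695 = 0.7892

0.7892


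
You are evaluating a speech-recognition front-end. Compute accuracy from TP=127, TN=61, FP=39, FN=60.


Accuracy = (TP+TN)/(TP+TN+FP+FN)
= (127+61)/(287)
= 188/287 = 65.51%

65.51%


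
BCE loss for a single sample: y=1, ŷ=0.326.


BCE = -[y·ln(p) + (1-y)·ln(1-p)]
= -1·ln(0.326) - 0
= -ln(0.326) = 1.1209

1.1209


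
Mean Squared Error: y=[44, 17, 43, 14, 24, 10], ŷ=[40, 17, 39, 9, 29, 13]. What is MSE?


Squared errors: (44-40)²=16, (17-17)²=0, (43-39)²=16, (14-9)²=25, (24-29)²=25, (10-13)²=9
Sum = 91
MSE = 91/6 = 91/6

91/6


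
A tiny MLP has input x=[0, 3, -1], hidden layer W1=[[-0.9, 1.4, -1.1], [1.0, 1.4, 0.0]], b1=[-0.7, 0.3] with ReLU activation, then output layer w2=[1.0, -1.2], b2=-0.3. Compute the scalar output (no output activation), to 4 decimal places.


z1[0] = (-0.9)·(0) + (1.4)·(3) + (-1.1)·(-1) - 0.7 = 4.6
z1[1] = (1.0)·(0) + (1.4)·(3) + (0.0)·(-1) + 0.3 = 4.5
h = ReLU(z1) = [4.6, 4.5]
output = (1.0)·(4.6) + (-1.2)·(4.5) - 0.3 = -1.1

-1.1


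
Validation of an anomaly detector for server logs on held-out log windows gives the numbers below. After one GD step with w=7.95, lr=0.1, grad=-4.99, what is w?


w_new = w - α·∇
= 7.95 - 0.1·-4.99
= 7.95 + 0.499
= 8.449

8.449


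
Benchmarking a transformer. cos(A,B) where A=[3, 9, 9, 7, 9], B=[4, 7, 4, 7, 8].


A·B = 3·4 + 9·7 + 9·4 + 7·7 + 9·8 = 232
‖A‖ = √301 = 17.3494, ‖B‖ = √194 = 13.9284
cos = 232/(√301·√194) = 232/√58394 = 0.9601

0.9601


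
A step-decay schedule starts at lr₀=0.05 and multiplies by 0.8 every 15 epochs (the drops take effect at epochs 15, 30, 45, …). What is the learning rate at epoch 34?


n_drops = ⌊34/15⌋ = 2
lr = 0.05·0.8^2 = 0.05·0.64 = 0.032

0.032


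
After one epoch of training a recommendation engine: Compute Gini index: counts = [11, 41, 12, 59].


Probabilities: [11/123, 41/123, 12/123, 59/123] ≈ [0.0894, 0.3333, 0.0976, 0.4797]
Σpᵢ² = (121 + 1681 + 144 + 3481)/123² = 5427/15129
Gini = 1 - Σpᵢ² = 1 - 5427/15129 = 0.6413

0.6413


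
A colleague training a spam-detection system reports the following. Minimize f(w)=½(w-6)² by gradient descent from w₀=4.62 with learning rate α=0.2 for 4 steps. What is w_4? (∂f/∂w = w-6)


step 1: grad = 4.62-6 = -1.38; w = 4.62 - 0.2·(-1.38) = 4.896
step 2: grad = 4.896-6 = -1.104; w = 4.896 - 0.2·(-1.104) = 5.1168
step 3: grad = 5.1168-6 = -0.8832; w = 5.1168 - 0.2·(-0.8832) = 5.29344
step 4: grad = 5.29344-6 = -0.70656; w = 5.29344 - 0.2·(-0.70656) = 5.434752

5.434752


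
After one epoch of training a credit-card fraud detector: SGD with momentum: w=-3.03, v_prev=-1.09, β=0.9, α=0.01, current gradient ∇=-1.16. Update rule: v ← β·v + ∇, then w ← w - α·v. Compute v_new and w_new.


v_new = 0.9·-1.09 - 1.16 = -0.981 - 1.16 = -2.141
w_new = -3.03 - 0.01·-2.141 = -3.03 + 0.02141 = -3.00859

v_new=-2.141, w_new=-3.00859


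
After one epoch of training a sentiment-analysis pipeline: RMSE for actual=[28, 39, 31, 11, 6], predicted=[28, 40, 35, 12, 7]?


MSE = 19/5 = 3.8
RMSE = √(19/5) = 1.9494

1.9494


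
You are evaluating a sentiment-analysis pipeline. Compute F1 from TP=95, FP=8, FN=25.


Precision = 95/103 = 0.9223
Recall = 95/120 = 0.7917
F1 = 2·P·R/(P+R) = 2·TP/(2·TP+FP+FN) = 190/(190+8+25) = 190/223 = 0.852

0.852


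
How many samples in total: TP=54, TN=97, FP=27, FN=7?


Total = TP + TN + FP + FN
= 54 + 97 + 27 + 7
= 185
(Predicted positive: 81, predicted negative: 104)

185


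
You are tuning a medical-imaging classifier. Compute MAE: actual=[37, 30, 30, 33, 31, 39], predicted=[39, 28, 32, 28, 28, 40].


Absolute errors: |37-39|=2, |30-28|=2, |30-32|=2, |33-28|=5, |31-28|=3, |39-40|=1
Sum = 15
MAE = 15/6 = 5/2

5/2


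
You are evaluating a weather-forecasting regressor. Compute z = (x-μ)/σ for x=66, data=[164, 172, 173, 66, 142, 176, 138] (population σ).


μ = 147.2857, σ = 36.0504
z = (66 - 147.2857)/36.0504 = -2.2548

-2.2548


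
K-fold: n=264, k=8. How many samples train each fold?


Fold size = 264/8 = 33
Training per fold = 264 - 33 = 231

231


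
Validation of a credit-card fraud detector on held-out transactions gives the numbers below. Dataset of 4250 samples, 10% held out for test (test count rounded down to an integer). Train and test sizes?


Test = ⌊4250·10/100⌋ = 425
Train = 4250 - 425 = 3825

Train: 3825, Test: 425


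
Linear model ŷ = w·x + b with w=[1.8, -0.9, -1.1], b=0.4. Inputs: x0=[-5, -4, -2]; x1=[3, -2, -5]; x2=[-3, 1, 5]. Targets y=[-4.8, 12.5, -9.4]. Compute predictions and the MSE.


ŷ0 = (1.8)·(-5) + (-0.9)·(-4) + (-1.1)·(-2) + 0.4 = -2.8
ŷ1 = (1.8)·(3) + (-0.9)·(-2) + (-1.1)·(-5) + 0.4 = 13.1
ŷ2 = (1.8)·(-3) + (-0.9)·(1) + (-1.1)·(5) + 0.4 = -11.4
errors² = [4.0, 0.36, 4.0]
MSE = 8.3600/3 = 2.7867

2.7867


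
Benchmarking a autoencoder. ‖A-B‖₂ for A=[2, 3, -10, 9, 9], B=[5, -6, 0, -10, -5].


d = √((2-5)² + (3+ 6)² + (-10-0)² + (9+ 10)² + (9+ 5)²)
  = √(9 + 81 + 100 + 361 + 196)
  = √747 = 27.3313

27.3313


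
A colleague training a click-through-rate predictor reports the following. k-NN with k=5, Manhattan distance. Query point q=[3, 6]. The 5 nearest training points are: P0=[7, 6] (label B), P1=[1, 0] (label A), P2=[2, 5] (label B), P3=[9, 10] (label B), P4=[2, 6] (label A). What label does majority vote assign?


d(q,P0) = 4  (label B)
d(q,P1) = 8  (label A)
d(q,P2) = 2  (label B)
d(q,P3) = 10  (label B)
d(q,P4) = 1  (label A)
Votes: A=2, B=3
Majority → B

B


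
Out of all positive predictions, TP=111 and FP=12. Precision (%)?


Precision = TP/(TP+FP)
= 111/(111+12)
= 111/123 = 90.24%

90.24%


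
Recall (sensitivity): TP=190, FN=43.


Recall = TP/(TP+FN)
= 190/(190+43)
= 190/233 = 81.55%

81.55%


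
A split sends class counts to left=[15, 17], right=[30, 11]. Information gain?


Parent = [45, 28], H_parent = 0.9605
H_left = 0.9972 (n=32), H_right = 0.839 (n=41)
H_children = (32/73)·0.9972 + (41/73)·0.839 = 0.9083
IG = 0.9605 - 0.9083 = 0.0522

0.0522


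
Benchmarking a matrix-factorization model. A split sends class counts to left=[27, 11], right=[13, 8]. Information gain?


Parent = [40, 19], H_parent = 0.9066
H_left = 0.868 (n=38), H_right = 0.9587 (n=21)
H_children = (38/59)·0.868 + (21/59)·0.9587 = 0.9003
IG = 0.9066 - 0.9003 = 0.0063

0.0063


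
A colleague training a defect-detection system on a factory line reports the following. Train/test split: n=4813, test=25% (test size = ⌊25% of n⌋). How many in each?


Test = ⌊4813·25/100⌋ = 1203
Train = 4813 - 1203 = 3610

Train: 3610, Test: 1203


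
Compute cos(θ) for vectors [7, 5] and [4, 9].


A·B = 7·4 + 5·9 = 73
‖A‖ = √74 = 8.6023, ‖B‖ = √97 = 9.8489
cos = 73/(√74·√97) = 73/√7178 = 0.8616

0.8616


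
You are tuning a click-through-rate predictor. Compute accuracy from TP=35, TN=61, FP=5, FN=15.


Accuracy = (TP+TN)/(TP+TN+FP+FN)
= (35+61)/(116)
= 96/116 = 82.76%

82.76%


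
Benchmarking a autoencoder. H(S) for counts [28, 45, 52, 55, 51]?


Probabilities: [28/231, 45/231, 52/231, 55/231, 51/231] ≈ [0.1212, 0.1948, 0.2251, 0.2381, 0.2208]
H = -((28/231)·log₂(28/231) + (45/231)·log₂(45/231) + (52/231)·log₂(52/231) + (55/231)·log₂(55/231) + (51/231)·log₂(51/231))
  = 2.2871 bits

2.2871 bits


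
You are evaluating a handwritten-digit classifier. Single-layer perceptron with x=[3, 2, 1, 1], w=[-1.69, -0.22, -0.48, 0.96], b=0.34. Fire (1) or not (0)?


z = (3)·(-1.69) + (2)·(-0.22) + (1)·(-0.48) + (1)·(0.96) + 0.34
  = -4.69
step(z) = 0 (z<0)

0


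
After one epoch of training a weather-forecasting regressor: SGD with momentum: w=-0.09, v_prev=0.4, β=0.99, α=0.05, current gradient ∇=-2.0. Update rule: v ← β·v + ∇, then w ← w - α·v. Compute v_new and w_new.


v_new = 0.99·0.4 - 2.0 = 0.396 - 2.0 = -1.604
w_new = -0.09 - 0.05·-1.604 = -0.09 + 0.0802 = -0.0098

v_new=-1.604, w_new=-0.0098


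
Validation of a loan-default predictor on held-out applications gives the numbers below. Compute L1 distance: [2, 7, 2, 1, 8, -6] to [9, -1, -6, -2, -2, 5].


d = |2-9| + |7+ 1| + |2+ 6| + |1+ 2| + |8+ 2| + |-6-5|
  = 7 + 8 + 8 + 3 + 10 + 11
  = 47

47


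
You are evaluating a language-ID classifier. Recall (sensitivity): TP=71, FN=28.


Recall = TP/(TP+FN)
= 71/(71+28)
= 71/99 = 71.72%

71.72%


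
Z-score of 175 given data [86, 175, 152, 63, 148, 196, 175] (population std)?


μ = 142.1429, σ = 45.6803
z = (175 - 142.1429)/45.6803 = 0.7193

0.7193


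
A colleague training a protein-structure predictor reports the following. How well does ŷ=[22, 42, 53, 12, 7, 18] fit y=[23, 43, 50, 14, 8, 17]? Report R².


ȳ = 25.8333
SS_res = Σ(y-ŷ)² = 17
SS_tot = Σ(y-ȳ)² = 1422.83
R² = 1 - SS_res/SS_tot = 1 - 0.0119 = 0.9881

0.9881


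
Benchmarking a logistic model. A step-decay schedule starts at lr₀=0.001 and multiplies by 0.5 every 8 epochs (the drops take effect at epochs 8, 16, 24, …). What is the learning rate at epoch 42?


n_drops = ⌊42/8⌋ = 5
lr = 0.001·0.5^5 = 0.001·0.03125 = 0.00003125

0.00003125


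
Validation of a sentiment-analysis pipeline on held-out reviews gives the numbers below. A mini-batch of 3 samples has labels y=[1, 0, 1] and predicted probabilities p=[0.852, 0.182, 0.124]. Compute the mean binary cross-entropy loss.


L[0] = -ln(0.852) = 0.1602
L[1] = -ln(1-0.182) = -ln(0.818) = 0.2009
L[2] = -ln(0.124) = 2.0875
mean = (0.1602 + 0.2009 + 2.0875)/3 = 0.8162

0.8162


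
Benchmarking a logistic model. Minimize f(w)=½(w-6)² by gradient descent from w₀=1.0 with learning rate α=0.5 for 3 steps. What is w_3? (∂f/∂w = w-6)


step 1: grad = 1-6 = -5; w = 1 - 0.5·(-5) = 3.5
step 2: grad = 3.5-6 = -2.5; w = 3.5 - 0.5·(-2.5) = 4.75
step 3: grad = 4.75-6 = -1.25; w = 4.75 - 0.5·(-1.25) = 5.375

5.375


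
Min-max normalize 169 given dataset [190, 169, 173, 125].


min=125, max=190
(169-125)/(190-125) = 44/65 = 0.6769

0.6769


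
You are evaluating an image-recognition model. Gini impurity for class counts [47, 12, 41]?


Probabilities: [47/100, 12/100, 41/100] ≈ [0.47, 0.12, 0.41]
Σpᵢ² = (2209 + 144 + 1681)/100² = 4034/10000
Gini = 1 - Σpᵢ² = 1 - 4034/10000 = 0.5966

0.5966


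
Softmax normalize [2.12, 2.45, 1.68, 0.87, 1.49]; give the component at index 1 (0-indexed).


Exponentials: e^2.12=8.3311, e^2.45=11.5883, e^1.68=5.3656, e^0.87=2.3869, e^1.49=4.4371
Sum = 32.109
Softmax = [0.2595, 0.3609, 0.1671, 0.0743, 0.1382]
p[1] = 11.5883/32.109 = 0.3609

0.3609


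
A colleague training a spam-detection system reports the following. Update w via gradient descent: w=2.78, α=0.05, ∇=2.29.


w_new = w - α·∇
= 2.78 - 0.05·2.29
= 2.78 - 0.1145
= 2.6655

2.6655


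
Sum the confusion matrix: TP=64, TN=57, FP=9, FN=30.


Total = TP + TN + FP + FN
= 64 + 57 + 9 + 30
= 160
(Predicted positive: 73, predicted negative: 87)

160


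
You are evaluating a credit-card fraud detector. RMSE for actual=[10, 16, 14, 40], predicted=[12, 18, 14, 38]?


MSE = 12/4 = 3
RMSE = √(12/4) = 1.7321

1.7321


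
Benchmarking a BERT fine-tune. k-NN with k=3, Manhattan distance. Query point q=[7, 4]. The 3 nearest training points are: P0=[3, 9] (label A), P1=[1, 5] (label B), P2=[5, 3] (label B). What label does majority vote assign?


d(q,P0) = 9  (label A)
d(q,P1) = 7  (label B)
d(q,P2) = 3  (label B)
Votes: A=1, B=2
Majority → B

B


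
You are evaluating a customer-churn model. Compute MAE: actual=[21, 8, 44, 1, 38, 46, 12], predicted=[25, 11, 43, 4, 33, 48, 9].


Absolute errors: |21-25|=4, |8-11|=3, |44-43|=1, |1-4|=3, |38-33|=5, |46-48|=2, |12-9|=3
Sum = 21
MAE = 21/7 = 3

3


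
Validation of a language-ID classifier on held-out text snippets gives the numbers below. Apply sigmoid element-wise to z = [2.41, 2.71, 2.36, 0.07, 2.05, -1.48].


σ(2.41) = 1/(1+e^-2.41) = 0.9176
σ(2.71) = 1/(1+e^-2.71) = 0.9376
σ(2.36) = 1/(1+e^-2.36) = 0.9137
σ(0.07) = 1/(1+e^-0.07) = 0.5175
σ(2.05) = 1/(1+e^-2.05) = 0.8859
σ(-1.48) = 1/(1+e^1.48) = 0.1854
result = [0.9176, 0.9376, 0.9137, 0.5175, 0.8859, 0.1854]

[0.9176, 0.9376, 0.9137, 0.5175, 0.8859, 0.1854]


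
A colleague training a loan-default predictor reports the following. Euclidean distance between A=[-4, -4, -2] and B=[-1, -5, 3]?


d = √((-4+ 1)² + (-4+ 5)² + (-2-3)²)
  = √(9 + 1 + 25)
  = √35 = 5.9161

5.9161


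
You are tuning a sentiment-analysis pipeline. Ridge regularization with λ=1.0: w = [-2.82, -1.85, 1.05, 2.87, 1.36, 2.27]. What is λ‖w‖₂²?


‖w‖₂² = (-2.82)² + (-1.85)² + (1.05)² + (2.87)² + (1.36)² + (2.27)²
     = 7.9524 + 3.4225 + 1.1025 + 8.2369 + 1.8496 + 5.1529
     = 27.7168
λ·‖w‖₂² = 1.0·27.7168 = 27.7168

27.7168


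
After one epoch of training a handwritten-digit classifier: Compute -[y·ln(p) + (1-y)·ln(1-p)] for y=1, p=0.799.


BCE = -[y·ln(p) + (1-y)·ln(1-p)]
= -1·ln(0.799) - 0
= -ln(0.799) = 0.2244

0.2244


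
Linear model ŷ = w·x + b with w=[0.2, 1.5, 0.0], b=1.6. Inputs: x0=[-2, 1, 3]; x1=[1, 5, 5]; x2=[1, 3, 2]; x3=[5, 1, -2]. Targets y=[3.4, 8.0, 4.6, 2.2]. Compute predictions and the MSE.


ŷ0 = (0.2)·(-2) + (1.5)·(1) + (0.0)·(3) + 1.6 = 2.7
ŷ1 = (0.2)·(1) + (1.5)·(5) + (0.0)·(5) + 1.6 = 9.3
ŷ2 = (0.2)·(1) + (1.5)·(3) + (0.0)·(2) + 1.6 = 6.3
ŷ3 = (0.2)·(5) + (1.5)·(1) + (0.0)·(-2) + 1.6 = 4.1
errors² = [0.49, 1.69, 2.89, 3.61]
MSE = 8.6800/4 = 2.17

2.17


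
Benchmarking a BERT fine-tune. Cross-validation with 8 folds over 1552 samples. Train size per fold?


Fold size = 1552/8 = 194
Training per fold = 1552 - 194 = 1358

1358


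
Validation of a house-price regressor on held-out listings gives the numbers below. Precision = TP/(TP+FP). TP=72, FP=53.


Precision = TP/(TP+FP)
= 72/(72+53)
= 72/125 = 57.6%

57.6%


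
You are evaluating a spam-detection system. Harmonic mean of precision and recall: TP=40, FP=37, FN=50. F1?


Precision = 40/77 = 0.5195
Recall = 40/90 = 0.4444
F1 = 2·P·R/(P+R) = 2·TP/(2·TP+FP+FN) = 80/(80+37+50) = 80/167 = 0.479

0.479


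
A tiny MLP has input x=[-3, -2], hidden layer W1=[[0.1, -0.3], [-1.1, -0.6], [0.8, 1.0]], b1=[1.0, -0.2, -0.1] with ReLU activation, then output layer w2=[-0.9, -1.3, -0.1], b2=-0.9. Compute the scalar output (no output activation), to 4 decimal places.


z1[0] = (0.1)·(-3) + (-0.3)·(-2) + 1.0 = 1.3
z1[1] = (-1.1)·(-3) + (-0.6)·(-2) - 0.2 = 4.3
z1[2] = (0.8)·(-3) + (1.0)·(-2) - 0.1 = -4.5
h = ReLU(z1) = [1.3, 4.3, 0.0]
output = (-0.9)·(1.3) + (-1.3)·(4.3) + (-0.1)·(0.0) - 0.9 = -7.66

-7.66


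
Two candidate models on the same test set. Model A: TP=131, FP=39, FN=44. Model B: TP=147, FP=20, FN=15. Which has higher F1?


Model A: P=131/170=0.7706, R=131/175=0.7486, F1=2PR/(P+R)=2TP/(2TP+FP+FN)=262/345=0.7594
Model B: P=147/167=0.8802, R=147/162=0.9074, F1=2PR/(P+R)=2TP/(2TP+FP+FN)=294/329=0.8936
0.7594 < 0.8936 → Model B

Model B


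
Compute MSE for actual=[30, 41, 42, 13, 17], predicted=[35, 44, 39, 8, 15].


Squared errors: (30-35)²=25, (41-44)²=9, (42-39)²=9, (13-8)²=25, (17-15)²=4
Sum = 72
MSE = 72/5 = 72/5

72/5


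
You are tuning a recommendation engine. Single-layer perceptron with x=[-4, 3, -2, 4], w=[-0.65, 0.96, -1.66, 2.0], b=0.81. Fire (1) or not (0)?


z = (-4)·(-0.65) + (3)·(0.96) + (-2)·(-1.66) + (4)·(2.0) + 0.81
  = 17.61
step(z) = 1 (z≥0)

1


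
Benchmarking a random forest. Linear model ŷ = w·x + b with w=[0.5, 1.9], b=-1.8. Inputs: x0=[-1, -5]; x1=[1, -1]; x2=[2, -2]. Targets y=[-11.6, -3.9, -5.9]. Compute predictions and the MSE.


ŷ0 = (0.5)·(-1) + (1.9)·(-5) - 1.8 = -11.8
ŷ1 = (0.5)·(1) + (1.9)·(-1) - 1.8 = -3.2
ŷ2 = (0.5)·(2) + (1.9)·(-2) - 1.8 = -4.6
errors² = [0.04, 0.49, 1.69]
MSE = 2.2200/3 = 0.74

0.74


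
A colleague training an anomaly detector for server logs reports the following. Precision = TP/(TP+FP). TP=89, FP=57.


Precision = TP/(TP+FP)
= 89/(89+57)
= 89/146 = 60.96%

60.96%


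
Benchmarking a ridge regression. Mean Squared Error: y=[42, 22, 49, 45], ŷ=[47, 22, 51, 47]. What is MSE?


Squared errors: (42-47)²=25, (22-22)²=0, (49-51)²=4, (45-47)²=4
Sum = 33
MSE = 33/4 = 33/4

33/4


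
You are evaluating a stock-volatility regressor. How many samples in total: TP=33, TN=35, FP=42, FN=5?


Total = TP + TN + FP + FN
= 33 + 35 + 42 + 5
= 115
(Predicted positive: 75, predicted negative: 40)

115


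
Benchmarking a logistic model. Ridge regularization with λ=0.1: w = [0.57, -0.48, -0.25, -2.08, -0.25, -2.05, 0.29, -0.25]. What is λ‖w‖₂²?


‖w‖₂² = (0.57)² + (-0.48)² + (-0.25)² + (-2.08)² + (-0.25)² + (-2.05)² + (0.29)² + (-0.25)²
     = 0.3249 + 0.2304 + 0.0625 + 4.3264 + 0.0625 + 4.2025 + 0.0841 + 0.0625
     = 9.3558
λ·‖w‖₂² = 0.1·9.3558 = 0.93558

0.93558


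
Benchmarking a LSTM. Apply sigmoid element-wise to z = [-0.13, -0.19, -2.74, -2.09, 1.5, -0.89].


σ(-0.13) = 1/(1+e^0.13) = 0.4675
σ(-0.19) = 1/(1+e^0.19) = 0.4526
σ(-2.74) = 1/(1+e^2.74) = 0.0607
σ(-2.09) = 1/(1+e^2.09) = 0.1101
σ(1.5) = 1/(1+e^-1.5) = 0.8176
σ(-0.89) = 1/(1+e^0.89) = 0.2911
result = [0.4675, 0.4526, 0.0607, 0.1101, 0.8176, 0.2911]

[0.4675, 0.4526, 0.0607, 0.1101, 0.8176, 0.2911]


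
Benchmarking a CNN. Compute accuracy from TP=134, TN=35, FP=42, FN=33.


Accuracy = (TP+TN)/(TP+TN+FP+FN)
= (134+35)/(244)
= 169/244 = 69.26%

69.26%


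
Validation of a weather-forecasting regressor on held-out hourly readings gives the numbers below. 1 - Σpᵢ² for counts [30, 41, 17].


Probabilities: [30/88, 41/88, 17/88] ≈ [0.3409, 0.4659, 0.1932]
Σpᵢ² = (900 + 1681 + 289)/88² = 2870/7744
Gini = 1 - Σpᵢ² = 1 - 2870/7744 = 0.6294

0.6294


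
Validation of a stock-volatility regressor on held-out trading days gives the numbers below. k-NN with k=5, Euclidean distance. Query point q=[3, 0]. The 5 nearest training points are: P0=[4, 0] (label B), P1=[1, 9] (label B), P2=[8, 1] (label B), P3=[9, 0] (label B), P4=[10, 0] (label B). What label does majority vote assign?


d(q,P0) = 1.0  (label B)
d(q,P1) = 9.2195  (label B)
d(q,P2) = 5.099  (label B)
d(q,P3) = 6.0  (label B)
d(q,P4) = 7.0  (label B)
Votes: A=0, B=5
Majority → B

B


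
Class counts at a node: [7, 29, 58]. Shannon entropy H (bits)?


Probabilities: [7/94, 29/94, 58/94] ≈ [0.0745, 0.3085, 0.617]
H = -((7/94)·log₂(7/94) + (29/94)·log₂(29/94) + (58/94)·log₂(58/94))
  = 1.2323 bits

1.2323 bits


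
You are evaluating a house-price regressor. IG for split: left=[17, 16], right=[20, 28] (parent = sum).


Parent = [37, 44], H_parent = 0.9946
H_left = 0.9993 (n=33), H_right = 0.9799 (n=48)
H_children = (33/81)·0.9993 + (48/81)·0.9799 = 0.9878
IG = 0.9946 - 0.9878 = 0.0068

0.0068


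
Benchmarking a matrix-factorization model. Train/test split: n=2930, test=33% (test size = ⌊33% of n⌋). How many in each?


Test = ⌊2930·33/100⌋ = 966
Train = 2930 - 966 = 1964

Train: 1964, Test: 966


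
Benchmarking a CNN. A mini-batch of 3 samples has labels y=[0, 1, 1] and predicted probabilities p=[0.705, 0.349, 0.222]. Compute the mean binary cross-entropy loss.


L[0] = -ln(1-0.705) = -ln(0.295) = 1.2208
L[1] = -ln(0.349) = 1.0527
L[2] = -ln(0.222) = 1.5051
mean = (1.2208 + 1.0527 + 1.5051)/3 = 1.2595

1.2595


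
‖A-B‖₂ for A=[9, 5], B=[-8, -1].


d = √((9+ 8)² + (5+ 1)²)
  = √(289 + 36)
  = √325 = 18.0278

18.0278


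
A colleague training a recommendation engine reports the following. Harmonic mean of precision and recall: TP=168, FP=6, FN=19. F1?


Precision = 168/174 = 0.9655
Recall = 168/187 = 0.8984
F1 = 2·P·R/(P+R) = 2·TP/(2·TP+FP+FN) = 336/(336+6+19) = 336/361 = 0.9307

0.9307


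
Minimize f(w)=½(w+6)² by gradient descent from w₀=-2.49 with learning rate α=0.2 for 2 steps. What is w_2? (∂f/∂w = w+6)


step 1: grad = -2.49+6 = 3.51; w = -2.49 - 0.2·(3.51) = -3.192
step 2: grad = -3.192+6 = 2.808; w = -3.192 - 0.2·(2.808) = -3.7536

-3.7536


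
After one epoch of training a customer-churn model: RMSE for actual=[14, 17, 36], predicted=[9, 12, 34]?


MSE = 54/3 = 18
RMSE = √(54/3) = 4.2426

4.2426


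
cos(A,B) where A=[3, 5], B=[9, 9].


A·B = 3·9 + 5·9 = 72
‖A‖ = √34 = 5.831, ‖B‖ = √162 = 12.7279
cos = 72/(√34·√162) = 72/√5508 = 0.9701

0.9701


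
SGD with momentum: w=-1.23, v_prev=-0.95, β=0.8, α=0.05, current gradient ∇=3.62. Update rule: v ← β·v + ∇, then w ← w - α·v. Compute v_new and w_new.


v_new = 0.8·-0.95 + 3.62 = -0.76 + 3.62 = 2.86
w_new = -1.23 - 0.05·2.86 = -1.23 - 0.143 = -1.373

v_new=2.86, w_new=-1.373


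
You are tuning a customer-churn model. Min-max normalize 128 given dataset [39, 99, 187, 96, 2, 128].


min=2, max=187
(128-2)/(187-2) = 126/185 = 0.6811

0.6811


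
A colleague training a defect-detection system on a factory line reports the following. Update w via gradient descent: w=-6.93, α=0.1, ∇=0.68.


w_new = w - α·∇
= -6.93 - 0.1·0.68
= -6.93 - 0.068
= -6.998

-6.998


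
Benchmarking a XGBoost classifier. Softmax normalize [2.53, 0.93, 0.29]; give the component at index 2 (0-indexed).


Exponentials: e^2.53=12.5535, e^0.93=2.5345, e^0.29=1.3364
Sum = 16.4244
Softmax = [0.7643, 0.1543, 0.0814]
p[2] = 1.3364/16.4244 = 0.0814

0.0814


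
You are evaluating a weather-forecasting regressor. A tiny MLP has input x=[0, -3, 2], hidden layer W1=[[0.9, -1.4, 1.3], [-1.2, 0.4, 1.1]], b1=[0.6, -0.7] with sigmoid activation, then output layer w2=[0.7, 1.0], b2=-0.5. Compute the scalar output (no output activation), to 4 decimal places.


z1[0] = (0.9)·(0) + (-1.4)·(-3) + (1.3)·(2) + 0.6 = 7.4
z1[1] = (-1.2)·(0) + (0.4)·(-3) + (1.1)·(2) - 0.7 = 0.3
h = sigmoid(z1) = [0.9994, 0.5744]
output = (0.7)·(0.9994) + (1.0)·(0.5744) - 0.5 = 0.774

0.774


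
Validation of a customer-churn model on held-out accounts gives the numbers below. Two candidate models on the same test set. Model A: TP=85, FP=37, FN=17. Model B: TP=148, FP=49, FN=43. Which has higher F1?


Model A: P=85/122=0.6967, R=85/102=0.8333, F1=2PR/(P+R)=2TP/(2TP+FP+FN)=170/224=0.7589
Model B: P=148/197=0.7513, R=148/191=0.7749, F1=2PR/(P+R)=2TP/(2TP+FP+FN)=296/388=0.7629
0.7589 < 0.7629 → Model B

Model B


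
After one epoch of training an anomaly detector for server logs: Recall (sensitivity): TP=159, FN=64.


Recall = TP/(TP+FN)
= 159/(159+64)
= 159/223 = 71.3%

71.3%


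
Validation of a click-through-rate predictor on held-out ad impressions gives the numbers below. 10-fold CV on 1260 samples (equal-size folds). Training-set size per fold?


Fold size = 1260/10 = 126
Training per fold = 1260 - 126 = 1134

1134


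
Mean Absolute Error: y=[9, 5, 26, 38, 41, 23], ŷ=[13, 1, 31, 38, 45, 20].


Absolute errors: |9-13|=4, |5-1|=4, |26-31|=5, |38-38|=0, |41-45|=4, |23-20|=3
Sum = 20
MAE = 20/6 = 10/3

10/3


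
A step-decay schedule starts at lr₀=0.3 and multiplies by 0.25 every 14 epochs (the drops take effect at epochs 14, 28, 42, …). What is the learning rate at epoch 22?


n_drops = ⌊22/14⌋ = 1
lr = 0.3·0.25^1 = 0.3·0.25 = 0.075

0.075


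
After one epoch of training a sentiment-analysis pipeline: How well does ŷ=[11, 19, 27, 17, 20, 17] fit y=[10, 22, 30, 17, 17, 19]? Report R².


ȳ = 19.1667
SS_res = Σ(y-ŷ)² = 32
SS_tot = Σ(y-ȳ)² = 218.83
R² = 1 - SS_res/SS_tot = 1 - 0.1462 = 0.8538

0.8538


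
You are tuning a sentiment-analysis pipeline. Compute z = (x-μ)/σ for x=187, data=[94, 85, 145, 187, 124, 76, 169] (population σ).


μ = 125.7143, σ = 39.8917
z = (187 - 125.7143)/39.8917 = 1.5363

1.5363


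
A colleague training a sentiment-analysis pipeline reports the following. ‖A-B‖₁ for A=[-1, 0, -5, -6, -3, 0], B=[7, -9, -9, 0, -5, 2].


d = |-1-7| + |0+ 9| + |-5+ 9| + |-6-0| + |-3+ 5| + |0-2|
  = 8 + 9 + 4 + 6 + 2 + 2
  = 31

31


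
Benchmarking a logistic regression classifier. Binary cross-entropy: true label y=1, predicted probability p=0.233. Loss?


BCE = -[y·ln(p) + (1-y)·ln(1-p)]
= -1·ln(0.233) - 0
= -ln(0.233) = 1.4567

1.4567


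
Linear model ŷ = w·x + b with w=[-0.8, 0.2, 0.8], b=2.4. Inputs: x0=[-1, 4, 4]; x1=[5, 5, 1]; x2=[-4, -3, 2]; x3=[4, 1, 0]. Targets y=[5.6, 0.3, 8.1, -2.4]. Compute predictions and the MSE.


ŷ0 = (-0.8)·(-1) + (0.2)·(4) + (0.8)·(4) + 2.4 = 7.2
ŷ1 = (-0.8)·(5) + (0.2)·(5) + (0.8)·(1) + 2.4 = 0.2
ŷ2 = (-0.8)·(-4) + (0.2)·(-3) + (0.8)·(2) + 2.4 = 6.6
ŷ3 = (-0.8)·(4) + (0.2)·(1) + (0.8)·(0) + 2.4 = -0.6
errors² = [2.56, 0.01, 2.25, 3.24]
MSE = 8.0600/4 = 2.015

2.015


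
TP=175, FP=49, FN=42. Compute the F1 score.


Precision = 175/224 = 0.7812
Recall = 175/217 = 0.8065
F1 = 2·P·R/(P+R) = 2·TP/(2·TP+FP+FN) = 350/(350+49+42) = 350/441 = 0.7937

0.7937


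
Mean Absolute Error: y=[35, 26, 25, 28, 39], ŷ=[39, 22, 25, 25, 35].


Absolute errors: |35-39|=4, |26-22|=4, |25-25|=0, |28-25|=3, |39-35|=4
Sum = 15
MAE = 15/5 = 3

3


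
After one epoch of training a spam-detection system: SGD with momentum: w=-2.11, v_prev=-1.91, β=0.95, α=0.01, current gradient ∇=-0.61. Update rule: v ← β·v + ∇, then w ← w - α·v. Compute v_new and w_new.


v_new = 0.95·-1.91 - 0.61 = -1.8145 - 0.61 = -2.4245
w_new = -2.11 - 0.01·-2.4245 = -2.11 + 0.024245 = -2.085755

v_new=-2.4245, w_new=-2.085755


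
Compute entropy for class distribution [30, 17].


Probabilities: [30/47, 17/47] ≈ [0.6383, 0.3617]
H = -((30/47)·log₂(30/47) + (17/47)·log₂(17/47))
  = 0.9441 bits

0.9441 bits


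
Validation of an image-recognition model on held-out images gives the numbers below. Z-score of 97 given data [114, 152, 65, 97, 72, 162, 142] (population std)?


μ = 114.8571, σ = 35.8187
z = (97 - 114.8571)/35.8187 = -0.4985

-0.4985


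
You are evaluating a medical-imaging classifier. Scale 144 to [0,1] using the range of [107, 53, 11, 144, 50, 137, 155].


min=11, max=155
(144-11)/(155-11) = 133/144 = 0.9236

0.9236


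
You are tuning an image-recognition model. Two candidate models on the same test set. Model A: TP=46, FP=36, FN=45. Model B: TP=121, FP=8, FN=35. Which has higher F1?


Model A: P=46/82=0.561, R=46/91=0.5055, F1=2PR/(P+R)=2TP/(2TP+FP+FN)=92/173=0.5318
Model B: P=121/129=0.938, R=121/156=0.7756, F1=2PR/(P+R)=2TP/(2TP+FP+FN)=242/285=0.8491
0.5318 < 0.8491 → Model B

Model B


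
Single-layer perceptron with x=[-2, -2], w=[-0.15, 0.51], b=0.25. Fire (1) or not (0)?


z = (-2)·(-0.15) + (-2)·(0.51) + 0.25
  = -0.47
step(z) = 0 (z<0)

0


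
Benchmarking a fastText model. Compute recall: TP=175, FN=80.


Recall = TP/(TP+FN)
= 175/(175+80)
= 175/255 = 68.63%

68.63%


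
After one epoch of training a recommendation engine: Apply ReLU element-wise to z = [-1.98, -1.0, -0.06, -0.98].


ReLU(-1.98) = max(0, -1.98) = 0.0
ReLU(-1.0) = max(0, -1.0) = 0.0
ReLU(-0.06) = max(0, -0.06) = 0.0
ReLU(-0.98) = max(0, -0.98) = 0.0
result = [0.0, 0.0, 0.0, 0.0]

[0.0, 0.0, 0.0, 0.0]


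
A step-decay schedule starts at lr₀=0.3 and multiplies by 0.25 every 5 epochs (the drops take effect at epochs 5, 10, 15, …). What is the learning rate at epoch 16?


n_drops = ⌊16/5⌋ = 3
lr = 0.3·0.25^3 = 0.3·0.015625 = 0.0046875

0.0046875


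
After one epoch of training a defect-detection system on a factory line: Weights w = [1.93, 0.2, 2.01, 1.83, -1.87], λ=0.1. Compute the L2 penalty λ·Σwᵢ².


‖w‖₂² = (1.93)² + (0.2)² + (2.01)² + (1.83)² + (-1.87)²
     = 3.7249 + 0.04 + 4.0401 + 3.3489 + 3.4969
     = 14.6508
λ·‖w‖₂² = 0.1·14.6508 = 1.46508

1.46508


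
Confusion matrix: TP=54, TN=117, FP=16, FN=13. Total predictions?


Total = TP + TN + FP + FN
= 54 + 117 + 16 + 13
= 200
(Predicted positive: 70, predicted negative: 130)

200


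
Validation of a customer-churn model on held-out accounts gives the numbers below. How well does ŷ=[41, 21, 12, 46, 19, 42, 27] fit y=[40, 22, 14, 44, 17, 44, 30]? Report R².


ȳ = 30.1429
SS_res = Σ(y-ŷ)² = 27
SS_tot = Σ(y-ȳ)² = 980.86
R² = 1 - SS_res/SS_tot = 1 - 0.0275 = 0.9725

0.9725


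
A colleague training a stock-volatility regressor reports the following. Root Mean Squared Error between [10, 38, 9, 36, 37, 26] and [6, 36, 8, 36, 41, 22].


MSE = 53/6 = 8.8333
RMSE = √(53/6) = 2.9721

2.9721


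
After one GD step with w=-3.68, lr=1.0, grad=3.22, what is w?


w_new = w - α·∇
= -3.68 - 1.0·3.22
= -3.68 - 3.22
= -6.9

-6.9


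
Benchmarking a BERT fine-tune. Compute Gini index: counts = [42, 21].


Probabilities: [42/63, 21/63] ≈ [0.6667, 0.3333]
Σpᵢ² = (1764 + 441)/63² = 2205/3969
Gini = 1 - Σpᵢ² = 1 - 2205/3969 = 0.4444

0.4444


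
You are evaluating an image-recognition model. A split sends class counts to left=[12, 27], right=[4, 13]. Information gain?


Parent = [16, 40], H_parent = 0.8631
H_left = 0.8905 (n=39), H_right = 0.7871 (n=17)
H_children = (39/56)·0.8905 + (17/56)·0.7871 = 0.8591
IG = 0.8631 - 0.8591 = 0.004

0.004


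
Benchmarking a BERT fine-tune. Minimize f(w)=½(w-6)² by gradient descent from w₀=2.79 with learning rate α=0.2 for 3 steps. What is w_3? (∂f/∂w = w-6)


step 1: grad = 2.79-6 = -3.21; w = 2.79 - 0.2·(-3.21) = 3.432
step 2: grad = 3.432-6 = -2.568; w = 3.432 - 0.2·(-2.568) = 3.9456
step 3: grad = 3.9456-6 = -2.0544; w = 3.9456 - 0.2·(-2.0544) = 4.35648

4.35648


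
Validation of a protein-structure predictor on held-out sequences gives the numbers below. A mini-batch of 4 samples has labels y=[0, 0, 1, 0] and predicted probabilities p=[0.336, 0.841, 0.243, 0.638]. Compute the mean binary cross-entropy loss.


L[0] = -ln(1-0.336) = -ln(0.664) = 0.4095
L[1] = -ln(1-0.841) = -ln(0.159) = 1.8389
L[2] = -ln(0.243) = 1.4147
L[3] = -ln(1-0.638) = -ln(0.362) = 1.0161
mean = (0.4095 + 1.8389 + 1.4147 + 1.0161)/4 = 1.1698

1.1698


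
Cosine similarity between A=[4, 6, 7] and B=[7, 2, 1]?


A·B = 4·7 + 6·2 + 7·1 = 47
‖A‖ = √101 = 10.0499, ‖B‖ = √54 = 7.3485
cos = 47/(√101·√54) = 47/√5454 = 0.6364

0.6364


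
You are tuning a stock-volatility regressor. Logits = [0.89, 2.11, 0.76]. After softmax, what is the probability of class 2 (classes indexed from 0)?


Exponentials: e^0.89=2.4351, e^2.11=8.2482, e^0.76=2.1383
Sum = 12.8216
Softmax = [0.1899, 0.6433, 0.1668]
p[2] = 2.1383/12.8216 = 0.1668

0.1668


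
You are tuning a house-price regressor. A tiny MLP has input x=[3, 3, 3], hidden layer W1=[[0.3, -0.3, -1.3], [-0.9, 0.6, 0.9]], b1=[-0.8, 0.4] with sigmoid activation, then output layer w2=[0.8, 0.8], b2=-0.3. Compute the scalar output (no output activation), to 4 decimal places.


z1[0] = (0.3)·(3) + (-0.3)·(3) + (-1.3)·(3) - 0.8 = -4.7
z1[1] = (-0.9)·(3) + (0.6)·(3) + (0.9)·(3) + 0.4 = 2.2
h = sigmoid(z1) = [0.009, 0.9002]
output = (0.8)·(0.009) + (0.8)·(0.9002) - 0.3 = 0.4274

0.4274


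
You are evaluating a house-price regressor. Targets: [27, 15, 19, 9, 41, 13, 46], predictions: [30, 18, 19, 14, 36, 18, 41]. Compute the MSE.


Squared errors: (27-30)²=9, (15-18)²=9, (19-19)²=0, (9-14)²=25, (41-36)²=25, (13-18)²=25, (46-41)²=25
Sum = 118
MSE = 118/7 = 118/7

118/7


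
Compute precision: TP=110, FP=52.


Precision = TP/(TP+FP)
= 110/(110+52)
= 110/162 = 67.9%

67.9%


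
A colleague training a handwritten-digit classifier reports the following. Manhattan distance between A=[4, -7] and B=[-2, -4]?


d = |4+ 2| + |-7+ 4|
  = 6 + 3
  = 9

9


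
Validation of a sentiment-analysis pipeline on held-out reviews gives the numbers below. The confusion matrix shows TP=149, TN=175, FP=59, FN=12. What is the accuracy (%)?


Accuracy = (TP+TN)/(TP+TN+FP+FN)
= (149+175)/(395)
= 324/395 = 82.03%

82.03%


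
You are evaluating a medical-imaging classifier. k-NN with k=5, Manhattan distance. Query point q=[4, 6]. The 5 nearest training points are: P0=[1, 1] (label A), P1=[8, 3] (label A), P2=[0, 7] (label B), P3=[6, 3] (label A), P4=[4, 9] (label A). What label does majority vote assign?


d(q,P0) = 8  (label A)
d(q,P1) = 7  (label A)
d(q,P2) = 5  (label B)
d(q,P3) = 5  (label A)
d(q,P4) = 3  (label A)
Votes: A=4, B=1
Majority → A

A


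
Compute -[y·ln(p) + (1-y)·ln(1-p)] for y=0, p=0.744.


BCE = -[y·ln(p) + (1-y)·ln(1-p)]
= -0 - 1·ln(1-0.744)
= -ln(0.256) = 1.3626

1.3626


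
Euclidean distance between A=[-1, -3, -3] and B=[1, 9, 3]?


d = √((-1-1)² + (-3-9)² + (-3-3)²)
  = √(4 + 144 + 36)
  = √184 = 13.5647

13.5647


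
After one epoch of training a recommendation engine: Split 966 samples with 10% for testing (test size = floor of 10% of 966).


Test = ⌊966·10/100⌋ = 96
Train = 966 - 96 = 870

Train: 870, Test: 96
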